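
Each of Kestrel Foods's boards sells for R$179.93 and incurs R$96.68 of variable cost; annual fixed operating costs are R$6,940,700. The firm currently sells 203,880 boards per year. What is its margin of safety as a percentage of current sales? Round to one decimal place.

59.1%

Contribution margin per unit = R$179.93 − R$96.68 = R$83.25. Break-even units = R$6,940,700 ÷ R$83.25 = 83,371.77; break-even revenue = 83,371.77 × R$179.93 = R$15,001,082.89.
Actual sales revenue = 203,880 × R$179.93 = R$36,684,128.40.
Margin of safety = (R$36,684,128.40 − R$15,001,082.89) ÷ R$36,684,128.40 = 59.1%.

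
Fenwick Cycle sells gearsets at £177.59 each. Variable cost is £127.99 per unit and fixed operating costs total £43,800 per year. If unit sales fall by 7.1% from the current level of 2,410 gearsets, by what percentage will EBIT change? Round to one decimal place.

Contribution at this volume is 2,410 × £49.60 = £119,536.00.
Subtracting fixed costs: EBIT = £119,536.00 − £43,800 = £75,736.00.
So DOL = total CM / EBIT = £119,536.00 / £75,736.00 = 1.5783.
Operating income changes by 1.5783 × -7.1% = -11.2%.

-11.2%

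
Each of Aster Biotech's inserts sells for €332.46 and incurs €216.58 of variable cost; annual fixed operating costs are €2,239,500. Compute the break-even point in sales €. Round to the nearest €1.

€6,425,131

Contribution margin per unit = €332.46 − €216.58 = €115.88, a CM ratio of €115.88 ÷ €332.46 = 0.3486.
Break-even sales = FC ÷ CM ratio = €2,239,500 × €332.46 / €115.88 = €6,425,131.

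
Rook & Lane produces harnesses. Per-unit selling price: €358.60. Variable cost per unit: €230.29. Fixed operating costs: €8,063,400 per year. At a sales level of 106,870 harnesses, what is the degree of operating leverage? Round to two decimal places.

2.43

At 106,870 units, contribution = 106,870 × €128.31 = €13,712,489.70.
EBIT = €13,712,489.70 − €8,063,400 = €5,649,089.70.
So DOL = total CM / EBIT = €13,712,489.70 / €5,649,089.70 = 2.4274.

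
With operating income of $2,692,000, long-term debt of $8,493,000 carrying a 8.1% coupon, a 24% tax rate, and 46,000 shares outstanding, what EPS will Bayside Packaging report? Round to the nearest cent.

Interest = $687,933.00, so EBT = $2,692,000 − $687,933.00 = $2,004,067.00.
Net income = $2,004,067.00 × (1 − 0.24) = $1,523,090.92.
Per share: $1,523,090.92 / 46,000 shares = $33.11.

$33.11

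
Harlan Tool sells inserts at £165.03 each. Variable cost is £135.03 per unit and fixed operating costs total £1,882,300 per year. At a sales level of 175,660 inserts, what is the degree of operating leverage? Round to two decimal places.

1.56

Total contribution margin = 175,660 × £30.00 = £5,269,800.00.
EBIT = £5,269,800.00 − £1,882,300 = £3,387,500.00.
So DOL = total CM / EBIT = £5,269,800.00 / £3,387,500.00 = 1.5557.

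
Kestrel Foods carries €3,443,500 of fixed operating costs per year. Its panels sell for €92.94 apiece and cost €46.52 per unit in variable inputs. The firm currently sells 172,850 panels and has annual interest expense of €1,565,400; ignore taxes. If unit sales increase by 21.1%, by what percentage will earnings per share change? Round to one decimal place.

+56.2%

Contribution at this volume is 172,850 × €46.42 = €8,023,697.00.
EBIT = €8,023,697.00 − €3,443,500 = €4,580,197.00.
After interest of €1,565,400.00, pre-tax earnings = €3,014,797.00.
DCL = total CM / (EBIT − I) = €8,023,697.00 / €3,014,797.00 = 2.6614.
%ΔEPS = DCL × %ΔSales = 2.6614 × +21.1% = +56.2%.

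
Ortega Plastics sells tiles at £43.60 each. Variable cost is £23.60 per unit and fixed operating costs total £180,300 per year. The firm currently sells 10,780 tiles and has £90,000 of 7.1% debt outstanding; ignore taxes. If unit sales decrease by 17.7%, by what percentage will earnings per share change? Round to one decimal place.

At 10,780 units, contribution = 10,780 × £20.00 = £215,600.00.
EBIT = £215,600.00 − £180,300 = £35,300.00.
Interest = £6,390.00, so EBIT − I = £28,910.00.
DCL = total CM / (EBIT − I) = £215,600.00 / £28,910.00 = 7.4576.
EPS therefore changes by 7.4576 × (-17.7%) = -132.0%.

-132.0%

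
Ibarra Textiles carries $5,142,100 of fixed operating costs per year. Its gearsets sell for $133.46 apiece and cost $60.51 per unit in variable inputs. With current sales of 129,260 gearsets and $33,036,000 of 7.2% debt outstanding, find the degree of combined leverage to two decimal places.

Contribution at this volume is 129,260 × $72.95 = $9,429,517.00.
EBIT = $9,429,517.00 − $5,142,100 = $4,287,417.00. Interest = $2,378,592.00, so EBIT − I = $1,908,825.00.
DCL = contribution ÷ (EBIT − I) = $9,429,517.00 ÷ $1,908,825.00 = 4.9400.

4.94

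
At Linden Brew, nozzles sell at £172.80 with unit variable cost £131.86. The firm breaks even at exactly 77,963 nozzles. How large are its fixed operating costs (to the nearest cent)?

Unit CM = price − variable cost = £172.80 − £131.86 = £40.94.
Since BE = FC / CM, FC = 77,963 × £40.94 = £3,191,805.22.

£3,191,805.22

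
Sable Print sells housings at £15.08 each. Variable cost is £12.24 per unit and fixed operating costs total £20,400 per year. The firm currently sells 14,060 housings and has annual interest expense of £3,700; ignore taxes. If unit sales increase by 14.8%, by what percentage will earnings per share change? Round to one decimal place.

+37.3%

At 14,060 units, contribution = 14,060 × £2.84 = £39,930.40.
EBIT = £39,930.40 − £20,400 = £19,530.40.
Interest = £3,700.00, so EBIT − I = £15,830.40.
Degree of combined leverage = contribution ÷ (EBIT − I) = £39,930.40 ÷ £15,830.40 = 2.5224.
EPS therefore changes by 2.5224 × (+14.8%) = +37.3%.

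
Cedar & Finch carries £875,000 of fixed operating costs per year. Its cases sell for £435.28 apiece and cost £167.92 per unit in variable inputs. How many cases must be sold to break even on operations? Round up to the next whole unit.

Each unit contributes £435.28 − £167.92 = £267.36.
Break-even Q = £875,000 / £267.36 = 3,272.74 → 3,273 cases.

3,273 cases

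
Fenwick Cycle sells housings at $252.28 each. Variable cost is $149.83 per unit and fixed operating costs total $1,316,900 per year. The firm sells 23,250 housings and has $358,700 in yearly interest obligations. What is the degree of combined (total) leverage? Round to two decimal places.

3.37

Total contribution margin = 23,250 × $102.45 = $2,381,962.50.
Operating income = contribution − fixed costs = $2,381,962.50 − $1,316,900 = $1,065,062.50. Interest = $358,700.00, so EBIT − I = $706,362.50.
Degree of total leverage = total CM / (EBIT − interest) = $2,381,962.50 / $706,362.50 = 3.3722.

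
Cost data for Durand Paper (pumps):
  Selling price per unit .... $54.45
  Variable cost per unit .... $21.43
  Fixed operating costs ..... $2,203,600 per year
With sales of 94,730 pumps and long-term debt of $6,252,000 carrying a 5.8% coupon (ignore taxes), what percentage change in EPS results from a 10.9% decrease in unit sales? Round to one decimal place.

-60.7%

At 94,730 units, contribution = 94,730 × $33.02 = $3,127,984.60.
Operating income = contribution − fixed costs = $3,127,984.60 − $2,203,600 = $924,384.60.
After interest of $362,616.00, pre-tax earnings = $561,768.60.
Degree of combined leverage = contribution ÷ (EBIT − I) = $3,127,984.60 ÷ $561,768.60 = 5.5681.
EPS therefore changes by 5.5681 × (-10.9%) = -60.7%.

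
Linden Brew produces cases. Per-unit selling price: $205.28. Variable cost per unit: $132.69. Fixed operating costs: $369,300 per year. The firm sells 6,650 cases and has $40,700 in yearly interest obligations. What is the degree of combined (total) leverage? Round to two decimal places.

Contribution at this volume is 6,650 × $72.59 = $482,723.50.
Subtracting fixed costs: EBIT = $482,723.50 − $369,300 = $113,423.50. Interest = $40,700.00, so EBIT − I = $72,723.50.
Degree of total leverage = total CM / (EBIT − interest) = $482,723.50 / $72,723.50 = 6.6378.

6.64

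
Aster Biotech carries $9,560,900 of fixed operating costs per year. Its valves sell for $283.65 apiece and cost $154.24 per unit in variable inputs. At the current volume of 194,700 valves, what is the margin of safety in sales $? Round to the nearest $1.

$34,270,397

Each unit contributes $283.65 − $154.24 = $129.41. Break-even units = $9,560,900 ÷ $129.41 = 73,880.69; break-even revenue = 73,880.69 × $283.65 = $20,956,257.51.
Actual sales revenue = 194,700 × $283.65 = $55,226,655.00.
Margin of safety = $55,226,655.00 − $20,956,257.51 = $34,270,397.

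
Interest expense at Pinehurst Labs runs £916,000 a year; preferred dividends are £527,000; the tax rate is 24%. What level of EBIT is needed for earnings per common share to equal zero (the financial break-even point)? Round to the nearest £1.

£1,609,421

Preferred dividends are paid after tax, so their pre-tax equivalent is £527,000 ÷ (1 − 0.24) = £693,421.05.
EPS = 0 when EBIT covers interest plus the pre-tax preferred burden: £916,000 + £693,421.05 = £1,609,421.05.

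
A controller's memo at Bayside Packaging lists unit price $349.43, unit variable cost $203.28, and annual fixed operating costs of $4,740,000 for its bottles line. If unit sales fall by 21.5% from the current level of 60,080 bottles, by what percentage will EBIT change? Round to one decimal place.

-46.7%

At 60,080 units, contribution = 60,080 × $146.15 = $8,780,692.00.
Operating income = contribution − fixed costs = $8,780,692.00 − $4,740,000 = $4,040,692.00.
Degree of operating leverage = $8,780,692.00 / $4,040,692.00 = 2.1731.
So EBIT moves 2.1731 × (-21.5%) = -46.7%.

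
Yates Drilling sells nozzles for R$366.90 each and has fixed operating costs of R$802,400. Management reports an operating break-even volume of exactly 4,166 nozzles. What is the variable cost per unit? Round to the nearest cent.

R$174.29

At break-even, FC = Q × (P − VC), so P − VC = R$802,400 ÷ 4,166 = R$192.6068.
Hence VC = price − CM = R$366.90 − R$192.6068 = R$174.29.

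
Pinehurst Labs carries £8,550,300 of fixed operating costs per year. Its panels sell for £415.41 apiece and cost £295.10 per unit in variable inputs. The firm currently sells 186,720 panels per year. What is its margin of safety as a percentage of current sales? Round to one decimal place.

Unit CM = price − variable cost = £415.41 − £295.10 = £120.31. Break-even units = £8,550,300 ÷ £120.31 = 71,068.91; break-even revenue = 71,068.91 × £415.41 = £29,522,733.96.
Current sales = 186,720 × £415.41 = £77,565,355.20.
Margin of safety = (£77,565,355.20 − £29,522,733.96) ÷ £77,565,355.20 = 61.9%.

61.9%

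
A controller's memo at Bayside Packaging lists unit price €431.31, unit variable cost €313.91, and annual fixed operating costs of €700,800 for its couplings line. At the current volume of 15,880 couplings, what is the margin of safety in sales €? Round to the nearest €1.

€4,274,569

Each unit contributes €431.31 − €313.91 = €117.40. Break-even units = €700,800 ÷ €117.40 = 5,969.34; break-even revenue = 5,969.34 × €431.31 = €2,574,634.14.
Actual sales revenue = 15,880 × €431.31 = €6,849,202.80.
Margin of safety = €6,849,202.80 − €2,574,634.14 = €4,274,569.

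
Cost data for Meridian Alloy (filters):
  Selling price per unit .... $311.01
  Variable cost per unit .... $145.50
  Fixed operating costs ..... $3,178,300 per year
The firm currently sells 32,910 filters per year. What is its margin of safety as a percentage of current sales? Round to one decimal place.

Each unit contributes $311.01 − $145.50 = $165.51. Break-even units = $3,178,300 ÷ $165.51 = 19,203.07; break-even revenue = 19,203.07 × $311.01 = $5,972,346.58.
Actual sales revenue = 32,910 × $311.01 = $10,235,339.10.
Margin of safety = ($10,235,339.10 − $5,972,346.58) ÷ $10,235,339.10 = 41.6%.

41.6%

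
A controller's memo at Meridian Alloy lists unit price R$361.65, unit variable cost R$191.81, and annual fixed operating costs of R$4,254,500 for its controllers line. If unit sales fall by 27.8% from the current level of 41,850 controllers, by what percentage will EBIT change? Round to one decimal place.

-69.3%

At 41,850 units, contribution = 41,850 × R$169.84 = R$7,107,804.00.
Operating income = contribution − fixed costs = R$7,107,804.00 − R$4,254,500 = R$2,853,304.00.
So DOL = total CM / EBIT = R$7,107,804.00 / R$2,853,304.00 = 2.4911.
%ΔEBIT = DOL × %ΔSales = 2.4911 × -27.8% = -69.3%.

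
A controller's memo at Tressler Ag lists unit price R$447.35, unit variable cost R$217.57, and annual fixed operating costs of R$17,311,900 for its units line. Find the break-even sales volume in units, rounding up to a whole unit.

75,342 units

Each unit contributes R$447.35 − R$217.57 = R$229.78.
Break-even Q = R$17,311,900 / R$229.78 = 75,341.20 → 75,342 units.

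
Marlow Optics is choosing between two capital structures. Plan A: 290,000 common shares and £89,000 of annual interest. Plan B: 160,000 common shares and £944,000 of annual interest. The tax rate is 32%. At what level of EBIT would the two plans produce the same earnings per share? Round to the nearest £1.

£1,996,308

Set EPS_A = EPS_B: (EBIT − £89,000)(1 − 0.32) ÷ 290,000 = (EBIT − £944,000)(1 − 0.32) ÷ 160,000.
Cancelling (1 − t) and cross-multiplying: 160,000·(EBIT − 89,000) = 290,000·(EBIT − 944,000).
Solving, EBIT = (944,000·290,000 − 89,000·160,000) / (290,000 − 160,000) = 259,520,000,000 / 130,000 = 1,996,307.69.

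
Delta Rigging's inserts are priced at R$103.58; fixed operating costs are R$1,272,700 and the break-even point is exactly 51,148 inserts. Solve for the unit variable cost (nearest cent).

At break-even, FC = Q × (P − VC), so P − VC = R$1,272,700 ÷ 51,148 = R$24.8827.
Hence VC = price − CM = R$103.58 − R$24.8827 = R$78.70.

R$78.70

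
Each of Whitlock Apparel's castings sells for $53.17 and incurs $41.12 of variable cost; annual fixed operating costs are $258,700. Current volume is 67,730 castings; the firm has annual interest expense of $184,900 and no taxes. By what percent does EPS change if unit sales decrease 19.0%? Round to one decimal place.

-41.6%

Total contribution margin = 67,730 × $12.05 = $816,146.50.
EBIT = $816,146.50 − $258,700 = $557,446.50.
After interest of $184,900.00, pre-tax earnings = $372,546.50.
DCL = total CM / (EBIT − I) = $816,146.50 / $372,546.50 = 2.1907.
%ΔEPS = DCL × %ΔSales = 2.1907 × -19.0% = -41.6%.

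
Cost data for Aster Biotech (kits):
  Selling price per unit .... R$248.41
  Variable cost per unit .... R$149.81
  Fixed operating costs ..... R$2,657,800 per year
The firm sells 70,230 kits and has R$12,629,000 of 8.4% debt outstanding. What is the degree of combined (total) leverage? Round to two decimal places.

At 70,230 units, contribution = 70,230 × R$98.60 = R$6,924,678.00.
Subtracting fixed costs: EBIT = R$6,924,678.00 − R$2,657,800 = R$4,266,878.00. Interest = R$1,060,836.00, so EBIT − I = R$3,206,042.00.
Degree of total leverage = total CM / (EBIT − interest) = R$6,924,678.00 / R$3,206,042.00 = 2.1599.

2.16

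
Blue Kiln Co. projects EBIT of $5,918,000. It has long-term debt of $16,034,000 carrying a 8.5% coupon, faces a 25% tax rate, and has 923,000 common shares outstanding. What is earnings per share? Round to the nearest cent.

$3.70

Interest = $1,362,890.00, so EBT = $5,918,000 − $1,362,890.00 = $4,555,110.00.
Net income = $4,555,110.00 × (1 − 0.25) = $3,416,332.50.
Per share: $3,416,332.50 / 923,000 shares = $3.70.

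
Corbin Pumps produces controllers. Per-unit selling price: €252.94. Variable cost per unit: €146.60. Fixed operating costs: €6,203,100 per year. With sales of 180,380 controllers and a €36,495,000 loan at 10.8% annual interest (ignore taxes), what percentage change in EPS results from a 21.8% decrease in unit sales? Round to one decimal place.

Total contribution margin = 180,380 × €106.34 = €19,181,609.20.
Operating income = contribution − fixed costs = €19,181,609.20 − €6,203,100 = €12,978,509.20.
After interest of €3,941,460.00, pre-tax earnings = €9,037,049.20.
DCL = total CM / (EBIT − I) = €19,181,609.20 / €9,037,049.20 = 2.1226.
EPS therefore changes by 2.1226 × (-21.8%) = -46.3%.

-46.3%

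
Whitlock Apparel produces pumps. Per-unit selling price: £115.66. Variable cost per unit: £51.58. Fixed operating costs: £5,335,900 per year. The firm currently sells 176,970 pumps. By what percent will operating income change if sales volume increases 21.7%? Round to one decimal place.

+41.0%

Total contribution margin = 176,970 × £64.08 = £11,340,237.60.
Subtracting fixed costs: EBIT = £11,340,237.60 − £5,335,900 = £6,004,337.60.
So DOL = total CM / EBIT = £11,340,237.60 / £6,004,337.60 = 1.8887.
So EBIT moves 1.8887 × (+21.7%) = +41.0%.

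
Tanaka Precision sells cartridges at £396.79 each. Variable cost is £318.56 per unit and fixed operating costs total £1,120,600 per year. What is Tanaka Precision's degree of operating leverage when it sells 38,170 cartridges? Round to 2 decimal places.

1.60

Contribution at this volume is 38,170 × £78.23 = £2,986,039.10.
Subtracting fixed costs: EBIT = £2,986,039.10 − £1,120,600 = £1,865,439.10.
So DOL = total CM / EBIT = £2,986,039.10 / £1,865,439.10 = 1.6007.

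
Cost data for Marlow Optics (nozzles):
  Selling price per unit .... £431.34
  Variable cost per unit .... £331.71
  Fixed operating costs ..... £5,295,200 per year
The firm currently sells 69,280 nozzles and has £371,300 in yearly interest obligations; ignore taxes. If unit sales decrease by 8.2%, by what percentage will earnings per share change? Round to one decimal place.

Contribution at this volume is 69,280 × £99.63 = £6,902,366.40.
EBIT = £6,902,366.40 − £5,295,200 = £1,607,166.40.
Interest = £371,300.00, so EBIT − I = £1,235,866.40.
Degree of combined leverage = contribution ÷ (EBIT − I) = £6,902,366.40 ÷ £1,235,866.40 = 5.5850.
EPS therefore changes by 5.5850 × (-8.2%) = -45.8%.

-45.8%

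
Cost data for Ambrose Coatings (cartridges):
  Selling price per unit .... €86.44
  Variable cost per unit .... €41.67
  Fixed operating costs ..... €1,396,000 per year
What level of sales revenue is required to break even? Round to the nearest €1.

Contribution margin per unit = €86.44 − €41.67 = €44.77, a CM ratio of €44.77 ÷ €86.44 = 0.5179.
Break-even revenue = fixed costs × price ÷ CM = €1,396,000 × €86.44 ÷ €44.77 = €2,695,337.

€2,695,337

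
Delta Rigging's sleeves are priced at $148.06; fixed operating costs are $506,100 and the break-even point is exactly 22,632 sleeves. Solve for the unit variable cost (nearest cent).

$125.70

At break-even, FC = Q × (P − VC), so P − VC = $506,100 ÷ 22,632 = $22.3621.
Variable cost per unit = $148.06 − $22.3621 = $125.70.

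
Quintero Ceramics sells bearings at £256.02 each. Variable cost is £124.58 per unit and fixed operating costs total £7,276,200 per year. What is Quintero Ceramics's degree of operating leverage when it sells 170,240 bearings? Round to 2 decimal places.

Total contribution margin = 170,240 × £131.44 = £22,376,345.60.
Operating income = contribution − fixed costs = £22,376,345.60 − £7,276,200 = £15,100,145.60.
So DOL = total CM / EBIT = £22,376,345.60 / £15,100,145.60 = 1.4819.

1.48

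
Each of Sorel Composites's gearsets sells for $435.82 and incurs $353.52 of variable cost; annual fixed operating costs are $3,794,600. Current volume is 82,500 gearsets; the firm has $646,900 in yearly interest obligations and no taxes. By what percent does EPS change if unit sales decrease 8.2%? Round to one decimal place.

-23.7%

Total contribution margin = 82,500 × $82.30 = $6,789,750.00.
Subtracting fixed costs: EBIT = $6,789,750.00 − $3,794,600 = $2,995,150.00.
Interest = $646,900.00, so EBIT − I = $2,348,250.00.
DCL = total CM / (EBIT − I) = $6,789,750.00 / $2,348,250.00 = 2.8914.
EPS therefore changes by 2.8914 × (-8.2%) = -23.7%.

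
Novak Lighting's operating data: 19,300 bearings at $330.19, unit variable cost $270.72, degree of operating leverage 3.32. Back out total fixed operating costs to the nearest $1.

$802,057

Contribution at this volume is 19,300 × $59.47 = $1,147,771.00.
DOL = contribution / EBIT, so EBIT = $1,147,771.00 / 3.32 = $345,714.16.
And FC = contribution − EBIT = $1,147,771.00 − $345,714.16 = $802,057.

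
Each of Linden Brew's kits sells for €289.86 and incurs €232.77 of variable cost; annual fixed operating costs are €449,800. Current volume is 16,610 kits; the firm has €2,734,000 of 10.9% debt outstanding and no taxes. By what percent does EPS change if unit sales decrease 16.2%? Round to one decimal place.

-76.6%

Contribution at this volume is 16,610 × €57.09 = €948,264.90.
Operating income = contribution − fixed costs = €948,264.90 − €449,800 = €498,464.90.
After interest of €298,006.00, pre-tax earnings = €200,458.90.
DCL = total CM / (EBIT − I) = €948,264.90 / €200,458.90 = 4.7305.
%ΔEPS = DCL × %ΔSales = 4.7305 × -16.2% = -76.6%.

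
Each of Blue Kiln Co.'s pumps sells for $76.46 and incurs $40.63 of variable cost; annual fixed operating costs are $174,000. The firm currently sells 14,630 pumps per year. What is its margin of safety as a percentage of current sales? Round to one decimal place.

Unit CM = price − variable cost = $76.46 − $40.63 = $35.83. Break-even units = $174,000 ÷ $35.83 = 4,856.27; break-even revenue = 4,856.27 × $76.46 = $371,310.08.
Current sales = 14,630 × $76.46 = $1,118,609.80.
Margin of safety = ($1,118,609.80 − $371,310.08) ÷ $1,118,609.80 = 66.8%.

66.8%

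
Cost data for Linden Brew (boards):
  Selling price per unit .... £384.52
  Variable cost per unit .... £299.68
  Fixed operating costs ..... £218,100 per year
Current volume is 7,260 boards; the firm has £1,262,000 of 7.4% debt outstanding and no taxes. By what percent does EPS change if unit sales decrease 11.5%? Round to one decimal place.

-23.3%

At 7,260 units, contribution = 7,260 × £84.84 = £615,938.40.
Operating income = contribution − fixed costs = £615,938.40 − £218,100 = £397,838.40.
After interest of £93,388.00, pre-tax earnings = £304,450.40.
Degree of combined leverage = contribution ÷ (EBIT − I) = £615,938.40 ÷ £304,450.40 = 2.0231.
EPS therefore changes by 2.0231 × (-11.5%) = -23.3%.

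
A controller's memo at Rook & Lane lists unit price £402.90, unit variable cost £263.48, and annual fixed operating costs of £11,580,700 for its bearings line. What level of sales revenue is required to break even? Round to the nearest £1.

Contribution margin per unit = £402.90 − £263.48 = £139.42, a CM ratio of £139.42 ÷ £402.90 = 0.3460.
Break-even sales = FC ÷ CM ratio = £11,580,700 × £402.90 / £139.42 = £33,466,246.

£33,466,246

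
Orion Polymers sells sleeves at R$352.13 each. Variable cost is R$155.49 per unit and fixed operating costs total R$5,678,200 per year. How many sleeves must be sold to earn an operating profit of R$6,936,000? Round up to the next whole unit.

64,149 sleeves

Contribution margin per unit = R$352.13 − R$155.49 = R$196.64.
Units = (FC + target) / CM = (R$5,678,200 + R$6,936,000) / R$196.64 = 64,148.70, so 64,149 sleeves.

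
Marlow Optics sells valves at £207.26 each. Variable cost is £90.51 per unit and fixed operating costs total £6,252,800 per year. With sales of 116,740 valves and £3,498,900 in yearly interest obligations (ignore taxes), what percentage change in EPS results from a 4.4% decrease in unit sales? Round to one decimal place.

-15.5%

At 116,740 units, contribution = 116,740 × £116.75 = £13,629,395.00.
EBIT = £13,629,395.00 − £6,252,800 = £7,376,595.00.
Interest = £3,498,900.00, so EBIT − I = £3,877,695.00.
Degree of combined leverage = contribution ÷ (EBIT − I) = £13,629,395.00 ÷ £3,877,695.00 = 3.5148.
EPS therefore changes by 3.5148 × (-4.4%) = -15.5%.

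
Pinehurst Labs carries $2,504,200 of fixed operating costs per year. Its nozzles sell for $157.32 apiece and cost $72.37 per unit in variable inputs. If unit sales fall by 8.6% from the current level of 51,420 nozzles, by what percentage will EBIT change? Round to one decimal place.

-20.2%

Total contribution margin = 51,420 × $84.95 = $4,368,129.00.
EBIT = $4,368,129.00 − $2,504,200 = $1,863,929.00.
DOL = contribution ÷ EBIT = $4,368,129.00 ÷ $1,863,929.00 = 2.3435.
Operating income changes by 2.3435 × -8.6% = -20.2%.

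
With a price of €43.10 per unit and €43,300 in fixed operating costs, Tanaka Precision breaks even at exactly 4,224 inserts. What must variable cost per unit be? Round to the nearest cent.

€32.85

At break-even, FC = Q × (P − VC), so P − VC = €43,300 ÷ 4,224 = €10.2509.
Hence VC = price − CM = €43.10 − €10.2509 = €32.85.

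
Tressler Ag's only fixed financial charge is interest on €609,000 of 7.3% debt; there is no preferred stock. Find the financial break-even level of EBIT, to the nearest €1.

€44,457

Annual interest = 7.3% × €609,000 = €44,457.00.
Without preferred stock the financial break-even is simply EBIT = interest = €44,457.00.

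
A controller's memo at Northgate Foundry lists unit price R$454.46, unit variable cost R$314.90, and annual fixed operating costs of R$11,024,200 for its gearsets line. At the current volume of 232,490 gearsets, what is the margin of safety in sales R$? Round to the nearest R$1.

Unit CM = price − variable cost = R$454.46 − R$314.90 = R$139.56. Break-even units = R$11,024,200 ÷ R$139.56 = 78,992.55; break-even revenue = 78,992.55 × R$454.46 = R$35,898,953.37.
Actual sales revenue = 232,490 × R$454.46 = R$105,657,405.40.
Margin of safety = R$105,657,405.40 − R$35,898,953.37 = R$69,758,452.

R$69,758,452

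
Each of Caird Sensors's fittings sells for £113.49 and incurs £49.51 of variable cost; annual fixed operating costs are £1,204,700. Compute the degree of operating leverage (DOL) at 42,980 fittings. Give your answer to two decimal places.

1.78

At 42,980 units, contribution = 42,980 × £63.98 = £2,749,860.40.
Operating income = contribution − fixed costs = £2,749,860.40 − £1,204,700 = £1,545,160.40.
So DOL = total CM / EBIT = £2,749,860.40 / £1,545,160.40 = 1.7797.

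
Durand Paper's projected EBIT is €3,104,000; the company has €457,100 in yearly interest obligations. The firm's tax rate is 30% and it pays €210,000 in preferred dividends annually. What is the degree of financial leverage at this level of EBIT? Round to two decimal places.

Interest = €457,100.00.
Pre-tax preferred-dividend burden = €210,000 ÷ (1 − 0.30) = €300,000.00.
DFL = EBIT ÷ [EBIT − I − D_p/(1−t)] = €3,104,000 ÷ [€3,104,000 − €457,100.00 − €300,000.00] = €3,104,000 ÷ €2,346,900.00 = 1.3226.

1.32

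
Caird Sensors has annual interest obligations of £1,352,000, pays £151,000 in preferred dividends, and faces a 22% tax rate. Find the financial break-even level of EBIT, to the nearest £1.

£1,545,590

Preferred dividends are paid after tax, so their pre-tax equivalent is £151,000 ÷ (1 − 0.22) = £193,589.74.
Financial break-even EBIT = interest + D_p ÷ (1 − t) = £1,352,000 + £193,589.74 = £1,545,589.74.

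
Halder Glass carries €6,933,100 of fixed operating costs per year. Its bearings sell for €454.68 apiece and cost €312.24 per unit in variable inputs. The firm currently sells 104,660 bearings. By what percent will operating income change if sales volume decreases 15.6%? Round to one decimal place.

Total contribution margin = 104,660 × €142.44 = €14,907,770.40.
EBIT = €14,907,770.40 − €6,933,100 = €7,974,670.40.
So DOL = total CM / EBIT = €14,907,770.40 / €7,974,670.40 = 1.8694.
%ΔEBIT = DOL × %ΔSales = 1.8694 × -15.6% = -29.2%.

-29.2%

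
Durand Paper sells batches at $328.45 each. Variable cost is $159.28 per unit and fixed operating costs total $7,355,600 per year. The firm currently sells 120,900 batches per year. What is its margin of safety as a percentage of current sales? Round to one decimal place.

Each unit contributes $328.45 − $159.28 = $169.17. Break-even units = $7,355,600 ÷ $169.17 = 43,480.52; break-even revenue = 43,480.52 × $328.45 = $14,281,177.63.
Actual sales revenue = 120,900 × $328.45 = $39,709,605.00.
Margin of safety = ($39,709,605.00 − $14,281,177.63) ÷ $39,709,605.00 = 64.0%.

64.0%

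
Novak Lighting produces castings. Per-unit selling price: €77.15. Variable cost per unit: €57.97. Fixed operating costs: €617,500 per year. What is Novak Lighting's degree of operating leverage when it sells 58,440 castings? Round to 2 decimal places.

2.23

Contribution at this volume is 58,440 × €19.18 = €1,120,879.20.
EBIT = €1,120,879.20 − €617,500 = €503,379.20.
Degree of operating leverage = €1,120,879.20 / €503,379.20 = 2.2267.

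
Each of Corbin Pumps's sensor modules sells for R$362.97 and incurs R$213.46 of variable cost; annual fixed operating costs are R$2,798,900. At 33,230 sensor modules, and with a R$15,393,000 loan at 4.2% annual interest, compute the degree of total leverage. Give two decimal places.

Contribution at this volume is 33,230 × R$149.51 = R$4,968,217.30.
Operating income = contribution − fixed costs = R$4,968,217.30 − R$2,798,900 = R$2,169,317.30. Interest = R$646,506.00, so EBIT − I = R$1,522,811.30.
Degree of total leverage = total CM / (EBIT − interest) = R$4,968,217.30 / R$1,522,811.30 = 3.2625.

3.26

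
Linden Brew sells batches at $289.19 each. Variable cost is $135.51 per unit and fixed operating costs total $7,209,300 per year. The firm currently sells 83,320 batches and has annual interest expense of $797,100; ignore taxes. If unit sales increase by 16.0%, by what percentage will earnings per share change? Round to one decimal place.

Total contribution margin = 83,320 × $153.68 = $12,804,617.60.
EBIT = $12,804,617.60 − $7,209,300 = $5,595,317.60.
Interest = $797,100.00, so EBIT − I = $4,798,217.60.
DCL = total CM / (EBIT − I) = $12,804,617.60 / $4,798,217.60 = 2.6686.
EPS therefore changes by 2.6686 × (+16.0%) = +42.7%.

+42.7%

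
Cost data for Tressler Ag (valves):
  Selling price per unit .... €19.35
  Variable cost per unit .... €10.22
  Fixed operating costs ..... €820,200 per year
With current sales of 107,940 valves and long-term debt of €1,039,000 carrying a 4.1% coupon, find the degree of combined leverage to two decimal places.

8.03

At 107,940 units, contribution = 107,940 × €9.13 = €985,492.20.
EBIT = €985,492.20 − €820,200 = €165,292.20. Interest = €42,599.00, so EBIT − I = €122,693.20.
DCL = contribution ÷ (EBIT − I) = €985,492.20 ÷ €122,693.20 = 8.0322.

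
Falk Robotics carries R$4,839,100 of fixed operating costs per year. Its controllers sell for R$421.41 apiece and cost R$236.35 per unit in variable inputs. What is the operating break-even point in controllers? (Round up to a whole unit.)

26,149 controllers

Unit CM = price − variable cost = R$421.41 − R$236.35 = R$185.06.
Break-even volume = fixed costs ÷ CM per unit = R$4,839,100 ÷ R$185.06 = 26,148.82, so 26,149 controllers.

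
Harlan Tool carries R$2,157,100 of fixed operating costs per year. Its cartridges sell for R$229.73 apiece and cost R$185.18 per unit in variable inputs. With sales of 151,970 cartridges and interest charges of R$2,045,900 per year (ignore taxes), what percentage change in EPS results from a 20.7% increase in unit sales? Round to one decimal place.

+54.6%

Total contribution margin = 151,970 × R$44.55 = R$6,770,263.50.
EBIT = R$6,770,263.50 − R$2,157,100 = R$4,613,163.50.
Interest = R$2,045,900.00, so EBIT − I = R$2,567,263.50.
Degree of combined leverage = contribution ÷ (EBIT − I) = R$6,770,263.50 ÷ R$2,567,263.50 = 2.6372.
EPS therefore changes by 2.6372 × (+20.7%) = +54.6%.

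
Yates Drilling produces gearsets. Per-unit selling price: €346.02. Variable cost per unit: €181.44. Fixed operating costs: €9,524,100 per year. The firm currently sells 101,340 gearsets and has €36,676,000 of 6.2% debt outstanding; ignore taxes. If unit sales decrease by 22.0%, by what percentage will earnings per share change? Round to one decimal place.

Total contribution margin = 101,340 × €164.58 = €16,678,537.20.
EBIT = €16,678,537.20 − €9,524,100 = €7,154,437.20.
After interest of €2,273,912.00, pre-tax earnings = €4,880,525.20.
Degree of combined leverage = contribution ÷ (EBIT − I) = €16,678,537.20 ÷ €4,880,525.20 = 3.4174.
EPS therefore changes by 3.4174 × (-22.0%) = -75.2%.

-75.2%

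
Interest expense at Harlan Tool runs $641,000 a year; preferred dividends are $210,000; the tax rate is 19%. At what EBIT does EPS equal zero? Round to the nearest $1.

$900,259

Preferred dividends are paid after tax, so their pre-tax equivalent is $210,000 ÷ (1 − 0.19) = $259,259.26.
EPS = 0 when EBIT covers interest plus the pre-tax preferred burden: $641,000 + $259,259.26 = $900,259.26.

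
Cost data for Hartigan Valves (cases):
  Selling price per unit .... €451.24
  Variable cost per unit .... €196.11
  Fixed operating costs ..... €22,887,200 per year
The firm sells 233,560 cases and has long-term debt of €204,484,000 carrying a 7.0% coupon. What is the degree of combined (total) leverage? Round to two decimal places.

At 233,560 units, contribution = 233,560 × €255.13 = €59,588,162.80.
Subtracting fixed costs: EBIT = €59,588,162.80 − €22,887,200 = €36,700,962.80. Interest = €14,313,880.00.
DOL = €59,588,162.80 ÷ €36,700,962.80 = 1.6236; DFL = €36,700,962.80 ÷ €22,387,082.80 = 1.6394.
Combined leverage = 1.6236 × 1.6394 = 2.6617.

2.66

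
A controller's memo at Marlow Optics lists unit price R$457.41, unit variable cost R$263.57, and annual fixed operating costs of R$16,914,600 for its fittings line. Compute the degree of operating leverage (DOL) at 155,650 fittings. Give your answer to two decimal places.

2.28

Contribution at this volume is 155,650 × R$193.84 = R$30,171,196.00.
Operating income = contribution − fixed costs = R$30,171,196.00 − R$16,914,600 = R$13,256,596.00.
Degree of operating leverage = R$30,171,196.00 / R$13,256,596.00 = 2.2759.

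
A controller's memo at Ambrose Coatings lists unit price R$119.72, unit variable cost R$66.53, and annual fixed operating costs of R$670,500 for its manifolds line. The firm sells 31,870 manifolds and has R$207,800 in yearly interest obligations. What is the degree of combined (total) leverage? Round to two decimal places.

2.08

Total contribution margin = 31,870 × R$53.19 = R$1,695,165.30.
Operating income = contribution − fixed costs = R$1,695,165.30 − R$670,500 = R$1,024,665.30. Interest = R$207,800.00.
DOL = R$1,695,165.30 ÷ R$1,024,665.30 = 1.6544; DFL = R$1,024,665.30 ÷ R$816,865.30 = 1.2544.
Combined leverage = 1.6544 × 1.2544 = 2.0753.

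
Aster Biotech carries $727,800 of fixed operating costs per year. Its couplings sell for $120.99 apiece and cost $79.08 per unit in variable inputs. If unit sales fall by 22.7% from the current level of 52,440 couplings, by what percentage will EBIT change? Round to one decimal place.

-33.9%

Contribution at this volume is 52,440 × $41.91 = $2,197,760.40.
Operating income = contribution − fixed costs = $2,197,760.40 − $727,800 = $1,469,960.40.
So DOL = total CM / EBIT = $2,197,760.40 / $1,469,960.40 = 1.4951.
So EBIT moves 1.4951 × (-22.7%) = -33.9%.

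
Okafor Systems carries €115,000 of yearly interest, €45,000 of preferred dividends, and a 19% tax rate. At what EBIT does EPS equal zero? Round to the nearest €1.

€170,556

Grossing the preferred dividend up to pre-tax terms: €45,000 / (1 − 0.19) = €55,555.56.
Financial break-even EBIT = interest + D_p ÷ (1 − t) = €115,000 + €55,555.56 = €170,555.56.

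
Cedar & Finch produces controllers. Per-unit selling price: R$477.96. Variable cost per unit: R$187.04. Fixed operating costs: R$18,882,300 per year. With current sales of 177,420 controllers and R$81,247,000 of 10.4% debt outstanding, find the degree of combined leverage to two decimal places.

2.13

Contribution at this volume is 177,420 × R$290.92 = R$51,615,026.40.
EBIT = R$51,615,026.40 − R$18,882,300 = R$32,732,726.40. Interest = R$8,449,688.00, so EBIT − I = R$24,283,038.40.
DCL = contribution ÷ (EBIT − I) = R$51,615,026.40 ÷ R$24,283,038.40 = 2.1256.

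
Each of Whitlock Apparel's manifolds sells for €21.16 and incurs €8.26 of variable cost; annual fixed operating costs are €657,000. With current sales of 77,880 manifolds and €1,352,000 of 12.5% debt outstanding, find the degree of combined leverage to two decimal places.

5.62

At 77,880 units, contribution = 77,880 × €12.90 = €1,004,652.00.
EBIT = €1,004,652.00 − €657,000 = €347,652.00. Interest = €169,000.00, so EBIT − I = €178,652.00.
Degree of total leverage = total CM / (EBIT − interest) = €1,004,652.00 / €178,652.00 = 5.6235.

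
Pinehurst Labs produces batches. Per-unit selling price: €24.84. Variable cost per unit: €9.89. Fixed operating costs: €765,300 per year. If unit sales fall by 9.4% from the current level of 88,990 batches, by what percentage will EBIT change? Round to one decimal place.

Total contribution margin = 88,990 × €14.95 = €1,330,400.50.
Operating income = contribution − fixed costs = €1,330,400.50 − €765,300 = €565,100.50.
Degree of operating leverage = €1,330,400.50 / €565,100.50 = 2.3543.
So EBIT moves 2.3543 × (-9.4%) = -22.1%.

-22.1%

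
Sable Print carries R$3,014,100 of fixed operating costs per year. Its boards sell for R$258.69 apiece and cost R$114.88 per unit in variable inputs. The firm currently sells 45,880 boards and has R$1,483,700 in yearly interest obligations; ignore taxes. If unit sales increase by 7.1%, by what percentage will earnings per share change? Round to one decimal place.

Contribution at this volume is 45,880 × R$143.81 = R$6,598,002.80.
EBIT = R$6,598,002.80 − R$3,014,100 = R$3,583,902.80.
After interest of R$1,483,700.00, pre-tax earnings = R$2,100,202.80.
DCL = total CM / (EBIT − I) = R$6,598,002.80 / R$2,100,202.80 = 3.1416.
%ΔEPS = DCL × %ΔSales = 3.1416 × +7.1% = +22.3%.

+22.3%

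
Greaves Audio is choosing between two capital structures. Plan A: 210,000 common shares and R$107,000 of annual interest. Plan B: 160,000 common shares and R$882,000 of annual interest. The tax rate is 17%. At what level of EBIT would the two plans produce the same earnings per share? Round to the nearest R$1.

At indifference, (EBIT − 107,000)(1 − t)/210,000 = (EBIT − 882,000)(1 − t)/160,000.
The (1 − t) factor cancels: (EBIT − 107,000) × 160,000 = (EBIT − 882,000) × 210,000.
EBIT × (210,000 − 160,000) = 882,000 × 210,000 − 107,000 × 160,000 = 168,100,000,000, so EBIT = 168,100,000,000 ÷ 50,000 = 3,362,000.00.

R$3,362,000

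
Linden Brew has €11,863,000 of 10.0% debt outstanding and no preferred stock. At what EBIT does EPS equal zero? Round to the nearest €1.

Annual interest = 10.0% × €11,863,000 = €1,186,300.00.
With no preferred dividends, EPS = 0 when EBIT exactly covers interest, so the financial break-even EBIT is €1,186,300.00.

€1,186,300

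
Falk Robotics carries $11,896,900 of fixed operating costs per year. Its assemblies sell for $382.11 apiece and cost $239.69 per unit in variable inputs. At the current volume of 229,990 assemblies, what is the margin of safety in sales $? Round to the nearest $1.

$55,962,335

Unit CM = price − variable cost = $382.11 − $239.69 = $142.42. Break-even units = $11,896,900 ÷ $142.42 = 83,533.91; break-even revenue = 83,533.91 × $382.11 = $31,919,143.79.
Current sales = 229,990 × $382.11 = $87,881,478.90.
Margin of safety = $87,881,478.90 − $31,919,143.79 = $55,962,335.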